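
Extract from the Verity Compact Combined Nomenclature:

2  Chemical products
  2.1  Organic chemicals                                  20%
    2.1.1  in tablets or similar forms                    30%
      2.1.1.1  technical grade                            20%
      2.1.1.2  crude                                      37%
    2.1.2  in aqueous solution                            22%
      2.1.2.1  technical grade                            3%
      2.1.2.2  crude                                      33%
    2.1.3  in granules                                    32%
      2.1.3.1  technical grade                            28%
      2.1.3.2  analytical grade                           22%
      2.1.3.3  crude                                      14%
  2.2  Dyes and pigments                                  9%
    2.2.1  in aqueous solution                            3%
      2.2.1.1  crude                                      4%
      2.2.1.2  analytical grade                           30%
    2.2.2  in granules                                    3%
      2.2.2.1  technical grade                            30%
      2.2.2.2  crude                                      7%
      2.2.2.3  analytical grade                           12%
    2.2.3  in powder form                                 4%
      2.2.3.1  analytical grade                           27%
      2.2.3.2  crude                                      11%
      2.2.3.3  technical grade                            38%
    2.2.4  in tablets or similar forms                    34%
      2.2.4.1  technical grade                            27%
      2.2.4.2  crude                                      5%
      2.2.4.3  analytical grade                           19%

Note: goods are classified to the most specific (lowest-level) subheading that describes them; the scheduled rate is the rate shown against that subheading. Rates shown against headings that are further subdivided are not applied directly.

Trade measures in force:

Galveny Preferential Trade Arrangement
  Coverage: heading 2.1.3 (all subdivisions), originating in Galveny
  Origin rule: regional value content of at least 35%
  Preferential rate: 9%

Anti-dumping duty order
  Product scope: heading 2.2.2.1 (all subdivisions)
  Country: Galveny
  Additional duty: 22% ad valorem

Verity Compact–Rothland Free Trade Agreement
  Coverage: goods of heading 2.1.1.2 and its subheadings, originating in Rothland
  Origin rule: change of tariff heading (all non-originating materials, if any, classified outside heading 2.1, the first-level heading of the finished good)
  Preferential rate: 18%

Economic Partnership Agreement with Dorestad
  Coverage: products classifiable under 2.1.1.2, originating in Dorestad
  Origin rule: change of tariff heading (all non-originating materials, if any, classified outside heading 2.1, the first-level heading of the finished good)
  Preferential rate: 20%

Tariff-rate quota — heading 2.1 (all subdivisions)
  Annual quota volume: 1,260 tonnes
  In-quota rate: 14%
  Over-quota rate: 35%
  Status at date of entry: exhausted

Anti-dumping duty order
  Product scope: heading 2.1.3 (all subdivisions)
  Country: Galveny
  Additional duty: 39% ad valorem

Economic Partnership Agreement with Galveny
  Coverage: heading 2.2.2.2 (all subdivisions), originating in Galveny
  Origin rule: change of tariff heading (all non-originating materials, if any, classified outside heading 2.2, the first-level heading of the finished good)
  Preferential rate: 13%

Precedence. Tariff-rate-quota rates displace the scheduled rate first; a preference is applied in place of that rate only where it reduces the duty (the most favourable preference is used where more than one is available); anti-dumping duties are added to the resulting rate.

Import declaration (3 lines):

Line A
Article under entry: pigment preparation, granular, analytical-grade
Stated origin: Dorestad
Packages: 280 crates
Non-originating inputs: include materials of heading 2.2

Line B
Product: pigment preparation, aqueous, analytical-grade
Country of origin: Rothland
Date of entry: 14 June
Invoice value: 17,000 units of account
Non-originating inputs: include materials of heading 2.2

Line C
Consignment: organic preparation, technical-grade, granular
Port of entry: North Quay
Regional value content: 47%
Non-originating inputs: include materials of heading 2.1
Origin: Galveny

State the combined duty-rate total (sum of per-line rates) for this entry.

90%

Line A: pigment → 2.2; granular → 2.2.2; analytical-grade → 2.2.2.3. Scheduled 12%. Dorestad agreement on 2.1.1.2: 2.2.2.3 not covered. → 12%.
Line B: pigment → 2.2; aqueous → 2.2.1; analytical-grade → 2.2.1.2. Scheduled 30%. Rothland agreement on 2.1.1.2: 2.2.1.2 not covered. → 30%.
Line C: organic → 2.1; granular → 2.1.3; technical-grade → 2.1.3.1. Scheduled 28%. quota on 2.1 exhausted → over-quota 35%; Galveny agreement on 2.1.3: RVC ≥ 35% → 9% available; Galveny agreement on 2.2.2.2: 2.1.3.1 not covered; preferential 9%; anti-dumping (Galveny, 2.1.3): +39%; total 9% + 39% = 48%. → 48%.
Sum: 12% + 30% + 48% = 90%.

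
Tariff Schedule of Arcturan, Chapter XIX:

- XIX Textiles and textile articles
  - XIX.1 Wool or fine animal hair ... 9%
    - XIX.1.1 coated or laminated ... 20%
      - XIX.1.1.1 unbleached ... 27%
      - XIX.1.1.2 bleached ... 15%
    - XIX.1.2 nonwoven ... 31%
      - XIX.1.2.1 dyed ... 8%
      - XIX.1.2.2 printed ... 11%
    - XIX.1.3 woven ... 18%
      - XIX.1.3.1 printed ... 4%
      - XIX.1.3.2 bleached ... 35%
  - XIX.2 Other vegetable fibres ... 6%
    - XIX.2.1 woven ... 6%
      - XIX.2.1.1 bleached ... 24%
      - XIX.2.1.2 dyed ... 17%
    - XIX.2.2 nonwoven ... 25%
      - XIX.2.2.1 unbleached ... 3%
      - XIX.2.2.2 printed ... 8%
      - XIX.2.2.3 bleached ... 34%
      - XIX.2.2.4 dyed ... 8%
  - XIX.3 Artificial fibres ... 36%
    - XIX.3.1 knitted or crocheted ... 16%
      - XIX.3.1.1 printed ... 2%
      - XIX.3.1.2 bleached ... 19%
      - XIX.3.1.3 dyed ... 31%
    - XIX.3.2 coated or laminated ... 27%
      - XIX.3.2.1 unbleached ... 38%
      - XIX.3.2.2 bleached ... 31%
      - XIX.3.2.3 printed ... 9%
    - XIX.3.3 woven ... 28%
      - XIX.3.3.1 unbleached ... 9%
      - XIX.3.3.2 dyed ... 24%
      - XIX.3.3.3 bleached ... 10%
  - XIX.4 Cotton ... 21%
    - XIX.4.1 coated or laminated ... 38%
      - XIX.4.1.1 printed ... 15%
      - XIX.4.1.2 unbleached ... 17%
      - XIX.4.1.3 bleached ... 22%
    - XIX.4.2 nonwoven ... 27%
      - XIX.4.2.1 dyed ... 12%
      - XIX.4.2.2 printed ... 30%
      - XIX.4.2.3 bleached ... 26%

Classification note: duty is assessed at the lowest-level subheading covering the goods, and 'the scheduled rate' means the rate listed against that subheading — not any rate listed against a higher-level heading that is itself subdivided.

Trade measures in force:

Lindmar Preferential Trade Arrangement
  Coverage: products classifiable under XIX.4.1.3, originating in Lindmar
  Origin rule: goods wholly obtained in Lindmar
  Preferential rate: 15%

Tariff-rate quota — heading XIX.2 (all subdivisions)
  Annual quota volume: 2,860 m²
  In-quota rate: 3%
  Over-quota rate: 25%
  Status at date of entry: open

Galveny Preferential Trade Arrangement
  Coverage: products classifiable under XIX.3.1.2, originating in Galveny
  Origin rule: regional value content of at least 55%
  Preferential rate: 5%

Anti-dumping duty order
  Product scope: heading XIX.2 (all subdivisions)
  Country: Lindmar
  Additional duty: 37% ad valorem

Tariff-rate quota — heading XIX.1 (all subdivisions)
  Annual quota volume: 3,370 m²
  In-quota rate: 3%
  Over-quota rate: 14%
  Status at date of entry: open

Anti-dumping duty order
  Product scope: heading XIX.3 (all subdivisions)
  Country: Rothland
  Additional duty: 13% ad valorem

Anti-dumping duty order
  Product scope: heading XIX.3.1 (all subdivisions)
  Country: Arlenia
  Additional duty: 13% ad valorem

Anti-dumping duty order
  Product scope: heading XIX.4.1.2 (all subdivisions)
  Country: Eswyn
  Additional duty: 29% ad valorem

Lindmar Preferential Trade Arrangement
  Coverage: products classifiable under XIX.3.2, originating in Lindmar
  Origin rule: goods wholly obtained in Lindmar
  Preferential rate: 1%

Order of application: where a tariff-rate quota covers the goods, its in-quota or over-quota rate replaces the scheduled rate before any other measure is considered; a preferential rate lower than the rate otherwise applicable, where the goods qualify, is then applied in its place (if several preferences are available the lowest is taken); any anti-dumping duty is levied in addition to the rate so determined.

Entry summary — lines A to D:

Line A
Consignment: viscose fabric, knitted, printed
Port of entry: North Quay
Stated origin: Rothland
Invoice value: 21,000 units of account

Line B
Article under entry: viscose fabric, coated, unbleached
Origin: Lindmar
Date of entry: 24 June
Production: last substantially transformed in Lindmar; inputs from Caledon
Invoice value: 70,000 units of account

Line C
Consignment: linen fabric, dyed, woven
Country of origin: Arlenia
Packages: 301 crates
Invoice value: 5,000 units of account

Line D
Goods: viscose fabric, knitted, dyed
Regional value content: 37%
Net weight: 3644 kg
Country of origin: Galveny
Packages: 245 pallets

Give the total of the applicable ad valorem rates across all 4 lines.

87%

Line A: viscose → XIX.3; knitted → XIX.3.1; printed → XIX.3.1.1. Scheduled 2%. anti-dumping (Rothland, XIX.3): +13%; total 2% + 13% = 15%. → 15%.
Line B: viscose → XIX.3; coated → XIX.3.2; unbleached → XIX.3.2.1. Scheduled 38%. Lindmar agreement on XIX.4.1.3: XIX.3.2.1 not covered; Lindmar agreement on XIX.3.2: not wholly obtained. → 38%.
Line C: linen → XIX.2; woven → XIX.2.1; dyed → XIX.2.1.2. Scheduled 17%. quota on XIX.2 open → in-quota 3%. → 3%.
Line D: viscose → XIX.3; knitted → XIX.3.1; dyed → XIX.3.1.3. Scheduled 31%. Galveny agreement on XIX.3.1.2: XIX.3.1.3 not covered. → 31%.
Sum: 15% + 38% + 3% + 31% = 87%.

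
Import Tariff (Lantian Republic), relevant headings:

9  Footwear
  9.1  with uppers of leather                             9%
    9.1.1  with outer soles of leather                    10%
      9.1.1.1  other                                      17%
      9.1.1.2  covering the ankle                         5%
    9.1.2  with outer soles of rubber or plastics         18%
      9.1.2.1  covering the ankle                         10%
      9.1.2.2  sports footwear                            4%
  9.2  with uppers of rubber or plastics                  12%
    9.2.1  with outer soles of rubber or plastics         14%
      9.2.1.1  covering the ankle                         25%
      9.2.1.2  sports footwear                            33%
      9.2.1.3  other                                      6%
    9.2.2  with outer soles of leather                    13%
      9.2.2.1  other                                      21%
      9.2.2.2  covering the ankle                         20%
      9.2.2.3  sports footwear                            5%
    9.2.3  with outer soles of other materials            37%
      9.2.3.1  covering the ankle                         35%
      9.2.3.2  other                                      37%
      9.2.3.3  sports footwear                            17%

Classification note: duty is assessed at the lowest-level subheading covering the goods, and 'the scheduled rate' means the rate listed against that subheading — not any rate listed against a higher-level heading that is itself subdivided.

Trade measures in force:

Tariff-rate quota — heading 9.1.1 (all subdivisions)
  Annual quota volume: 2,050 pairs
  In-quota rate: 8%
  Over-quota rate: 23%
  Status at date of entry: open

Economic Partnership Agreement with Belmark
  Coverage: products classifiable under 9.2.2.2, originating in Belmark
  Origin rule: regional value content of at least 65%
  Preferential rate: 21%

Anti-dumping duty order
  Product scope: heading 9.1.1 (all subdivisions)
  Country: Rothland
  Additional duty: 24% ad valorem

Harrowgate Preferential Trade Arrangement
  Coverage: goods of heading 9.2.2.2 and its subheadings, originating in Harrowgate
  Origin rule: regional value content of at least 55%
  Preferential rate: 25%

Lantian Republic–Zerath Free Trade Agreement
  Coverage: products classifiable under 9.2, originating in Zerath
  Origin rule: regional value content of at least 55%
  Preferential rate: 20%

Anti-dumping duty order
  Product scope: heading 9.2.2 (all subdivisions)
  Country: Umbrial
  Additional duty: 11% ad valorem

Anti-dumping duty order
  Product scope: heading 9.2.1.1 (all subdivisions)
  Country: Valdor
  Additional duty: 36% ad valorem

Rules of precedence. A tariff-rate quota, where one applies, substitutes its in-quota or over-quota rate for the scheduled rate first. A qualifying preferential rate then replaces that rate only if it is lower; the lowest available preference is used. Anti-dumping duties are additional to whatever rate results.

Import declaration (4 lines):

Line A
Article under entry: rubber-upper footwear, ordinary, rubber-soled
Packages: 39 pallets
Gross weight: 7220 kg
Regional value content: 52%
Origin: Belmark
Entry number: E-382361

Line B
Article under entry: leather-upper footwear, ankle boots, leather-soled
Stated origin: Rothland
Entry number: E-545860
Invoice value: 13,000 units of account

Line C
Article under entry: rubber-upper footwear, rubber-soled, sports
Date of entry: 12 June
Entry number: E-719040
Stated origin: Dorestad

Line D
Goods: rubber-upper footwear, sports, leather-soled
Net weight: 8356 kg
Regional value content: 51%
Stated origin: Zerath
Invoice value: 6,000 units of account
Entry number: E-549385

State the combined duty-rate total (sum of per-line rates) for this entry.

76%

Line A: rubber-upper → 9.2; rubber-soled → 9.2.1; ordinary → 9.2.1.3. Scheduled 6%. Belmark agreement on 9.2.2.2: 9.2.1.3 not covered. → 6%.
Line B: leather-upper → 9.1; leather-soled → 9.1.1; ankle boots → 9.1.1.2. Scheduled 5%. quota on 9.1.1 open → in-quota 8%; anti-dumping (Rothland, 9.1.1): +24%; total 8% + 24% = 32%. → 32%.
Line C: rubber-upper → 9.2; rubber-soled → 9.2.1; sports → 9.2.1.2. Scheduled 33%. No special measure applies. → 33%.
Line D: rubber-upper → 9.2; leather-soled → 9.2.2; sports → 9.2.2.3. Scheduled 5%. Zerath agreement on 9.2: RVC < 55%. → 5%.
Sum: 6% + 32% + 33% + 5% = 76%.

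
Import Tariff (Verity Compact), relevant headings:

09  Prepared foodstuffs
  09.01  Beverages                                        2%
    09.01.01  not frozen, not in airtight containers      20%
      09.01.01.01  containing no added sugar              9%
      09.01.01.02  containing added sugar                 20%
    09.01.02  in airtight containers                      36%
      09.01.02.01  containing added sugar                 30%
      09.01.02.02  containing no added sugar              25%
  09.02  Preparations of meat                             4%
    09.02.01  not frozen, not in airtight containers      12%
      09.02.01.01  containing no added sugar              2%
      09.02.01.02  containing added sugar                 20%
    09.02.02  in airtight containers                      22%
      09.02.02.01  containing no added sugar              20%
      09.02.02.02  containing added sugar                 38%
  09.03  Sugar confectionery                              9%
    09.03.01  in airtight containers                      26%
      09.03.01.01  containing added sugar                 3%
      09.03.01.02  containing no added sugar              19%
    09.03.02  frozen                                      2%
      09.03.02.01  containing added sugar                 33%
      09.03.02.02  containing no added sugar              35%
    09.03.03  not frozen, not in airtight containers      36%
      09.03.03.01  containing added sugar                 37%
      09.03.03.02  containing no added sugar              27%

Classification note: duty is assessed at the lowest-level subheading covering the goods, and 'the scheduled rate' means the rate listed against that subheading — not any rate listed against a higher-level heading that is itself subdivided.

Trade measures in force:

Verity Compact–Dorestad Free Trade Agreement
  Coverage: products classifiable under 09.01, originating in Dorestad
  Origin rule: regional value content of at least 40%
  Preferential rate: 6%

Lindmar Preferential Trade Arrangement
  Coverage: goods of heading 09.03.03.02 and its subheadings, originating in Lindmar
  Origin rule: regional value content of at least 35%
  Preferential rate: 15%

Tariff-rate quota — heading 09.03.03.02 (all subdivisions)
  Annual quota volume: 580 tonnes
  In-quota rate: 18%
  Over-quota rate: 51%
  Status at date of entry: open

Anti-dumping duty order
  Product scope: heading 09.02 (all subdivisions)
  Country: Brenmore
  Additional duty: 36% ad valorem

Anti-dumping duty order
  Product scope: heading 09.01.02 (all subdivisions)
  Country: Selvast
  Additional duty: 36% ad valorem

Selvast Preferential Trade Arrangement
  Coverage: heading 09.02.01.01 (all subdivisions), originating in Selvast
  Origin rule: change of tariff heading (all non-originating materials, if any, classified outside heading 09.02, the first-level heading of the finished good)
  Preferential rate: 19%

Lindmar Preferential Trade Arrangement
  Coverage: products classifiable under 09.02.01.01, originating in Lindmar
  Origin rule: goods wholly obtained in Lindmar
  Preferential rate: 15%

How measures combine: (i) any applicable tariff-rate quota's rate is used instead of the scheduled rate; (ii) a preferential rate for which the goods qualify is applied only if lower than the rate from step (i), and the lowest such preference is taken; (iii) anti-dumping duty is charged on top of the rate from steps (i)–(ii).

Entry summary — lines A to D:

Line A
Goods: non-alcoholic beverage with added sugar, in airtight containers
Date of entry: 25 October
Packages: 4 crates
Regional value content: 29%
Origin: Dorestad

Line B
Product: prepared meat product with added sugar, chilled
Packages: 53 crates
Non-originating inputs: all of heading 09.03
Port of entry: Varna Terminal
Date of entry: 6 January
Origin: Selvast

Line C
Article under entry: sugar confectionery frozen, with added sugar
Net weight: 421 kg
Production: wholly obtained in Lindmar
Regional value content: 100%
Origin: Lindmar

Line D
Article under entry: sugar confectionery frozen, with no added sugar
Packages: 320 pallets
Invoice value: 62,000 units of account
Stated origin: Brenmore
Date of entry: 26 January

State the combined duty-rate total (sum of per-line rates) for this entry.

118%

Line A: non-alcoholic beverage → 09.01; in airtight containers → 09.01.02; with added sugar → 09.01.02.01. Scheduled 30%. Dorestad agreement on 09.01: RVC < 40%. → 30%.
Line B: prepared meat product → 09.02; chilled → 09.02.01; with added sugar → 09.02.01.02. Scheduled 20%. Selvast agreement on 09.02.01.01: 09.02.01.02 not covered. → 20%.
Line C: sugar confectionery → 09.03; frozen → 09.03.02; with added sugar → 09.03.02.01. Scheduled 33%. Lindmar agreement on 09.03.03.02: 09.03.02.01 not covered; Lindmar agreement on 09.02.01.01: 09.03.02.01 not covered. → 33%.
Line D: sugar confectionery → 09.03; frozen → 09.03.02; with no added sugar → 09.03.02.02. Scheduled 35%. No special measure applies. → 35%.
Sum: 30% + 20% + 33% + 35% = 118%.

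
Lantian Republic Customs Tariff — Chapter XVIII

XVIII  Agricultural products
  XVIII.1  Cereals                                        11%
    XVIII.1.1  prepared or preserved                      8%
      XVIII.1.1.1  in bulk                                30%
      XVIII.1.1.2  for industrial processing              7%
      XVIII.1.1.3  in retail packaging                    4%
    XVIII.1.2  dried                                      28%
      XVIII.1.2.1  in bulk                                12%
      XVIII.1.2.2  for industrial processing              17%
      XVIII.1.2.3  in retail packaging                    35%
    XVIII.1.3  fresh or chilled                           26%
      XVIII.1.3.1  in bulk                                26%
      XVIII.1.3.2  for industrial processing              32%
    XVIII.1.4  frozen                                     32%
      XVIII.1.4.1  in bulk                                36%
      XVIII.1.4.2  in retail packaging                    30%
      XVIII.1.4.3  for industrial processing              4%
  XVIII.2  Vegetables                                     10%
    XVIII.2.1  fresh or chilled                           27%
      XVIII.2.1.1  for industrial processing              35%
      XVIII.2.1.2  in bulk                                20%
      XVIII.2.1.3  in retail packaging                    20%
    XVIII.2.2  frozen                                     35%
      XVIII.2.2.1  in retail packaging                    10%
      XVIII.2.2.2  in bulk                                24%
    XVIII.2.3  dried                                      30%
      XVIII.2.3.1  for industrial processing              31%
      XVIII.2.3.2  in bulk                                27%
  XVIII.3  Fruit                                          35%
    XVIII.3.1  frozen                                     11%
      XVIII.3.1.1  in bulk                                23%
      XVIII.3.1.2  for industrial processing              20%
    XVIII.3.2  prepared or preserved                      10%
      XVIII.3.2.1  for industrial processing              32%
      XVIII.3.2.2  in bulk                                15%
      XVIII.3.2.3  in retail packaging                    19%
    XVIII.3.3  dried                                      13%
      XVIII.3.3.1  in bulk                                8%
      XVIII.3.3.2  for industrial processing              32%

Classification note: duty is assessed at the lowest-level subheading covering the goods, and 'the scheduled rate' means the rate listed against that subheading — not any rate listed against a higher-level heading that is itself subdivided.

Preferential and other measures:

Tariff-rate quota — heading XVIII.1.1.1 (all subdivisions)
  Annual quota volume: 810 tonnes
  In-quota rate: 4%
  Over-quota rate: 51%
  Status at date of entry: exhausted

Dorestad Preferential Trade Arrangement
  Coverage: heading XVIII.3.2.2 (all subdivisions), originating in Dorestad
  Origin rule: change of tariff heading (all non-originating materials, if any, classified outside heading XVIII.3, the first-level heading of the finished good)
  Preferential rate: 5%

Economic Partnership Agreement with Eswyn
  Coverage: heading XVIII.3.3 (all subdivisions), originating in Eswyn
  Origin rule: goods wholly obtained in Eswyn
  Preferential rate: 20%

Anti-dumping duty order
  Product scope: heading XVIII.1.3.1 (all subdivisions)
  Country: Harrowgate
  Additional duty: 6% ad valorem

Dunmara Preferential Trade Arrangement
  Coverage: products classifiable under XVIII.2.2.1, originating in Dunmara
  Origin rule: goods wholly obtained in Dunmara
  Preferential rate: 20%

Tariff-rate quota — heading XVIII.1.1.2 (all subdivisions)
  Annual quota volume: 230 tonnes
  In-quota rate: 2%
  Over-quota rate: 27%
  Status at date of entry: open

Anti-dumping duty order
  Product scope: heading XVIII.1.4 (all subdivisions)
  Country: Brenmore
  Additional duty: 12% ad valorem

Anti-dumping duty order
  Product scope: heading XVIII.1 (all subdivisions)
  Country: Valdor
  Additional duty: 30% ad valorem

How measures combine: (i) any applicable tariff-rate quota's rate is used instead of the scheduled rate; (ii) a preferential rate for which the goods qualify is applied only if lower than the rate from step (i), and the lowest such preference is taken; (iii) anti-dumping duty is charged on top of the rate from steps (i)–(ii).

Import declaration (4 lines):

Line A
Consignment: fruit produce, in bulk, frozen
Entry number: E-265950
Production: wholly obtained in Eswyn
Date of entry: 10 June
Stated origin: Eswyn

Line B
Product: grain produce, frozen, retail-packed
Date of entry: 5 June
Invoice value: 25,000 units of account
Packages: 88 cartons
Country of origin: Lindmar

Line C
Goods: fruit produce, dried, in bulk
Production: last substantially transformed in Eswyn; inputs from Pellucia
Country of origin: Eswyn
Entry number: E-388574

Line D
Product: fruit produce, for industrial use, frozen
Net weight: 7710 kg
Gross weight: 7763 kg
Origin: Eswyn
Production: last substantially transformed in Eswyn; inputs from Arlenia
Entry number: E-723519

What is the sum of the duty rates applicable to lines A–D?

81%

Line A: fruit → XVIII.3; frozen → XVIII.3.1; in bulk → XVIII.3.1.1. Scheduled 23%. Eswyn agreement on XVIII.3.3: XVIII.3.1.1 not covered. → 23%.
Line B: grain → XVIII.1; frozen → XVIII.1.4; retail-packed → XVIII.1.4.2. Scheduled 30%. No special measure applies. → 30%.
Line C: fruit → XVIII.3; dried → XVIII.3.3; in bulk → XVIII.3.3.1. Scheduled 8%. Eswyn agreement on XVIII.3.3: not wholly obtained. → 8%.
Line D: fruit → XVIII.3; frozen → XVIII.3.1; for industrial use → XVIII.3.1.2. Scheduled 20%. Eswyn agreement on XVIII.3.3: XVIII.3.1.2 not covered. → 20%.
Sum: 23% + 30% + 8% + 20% = 81%.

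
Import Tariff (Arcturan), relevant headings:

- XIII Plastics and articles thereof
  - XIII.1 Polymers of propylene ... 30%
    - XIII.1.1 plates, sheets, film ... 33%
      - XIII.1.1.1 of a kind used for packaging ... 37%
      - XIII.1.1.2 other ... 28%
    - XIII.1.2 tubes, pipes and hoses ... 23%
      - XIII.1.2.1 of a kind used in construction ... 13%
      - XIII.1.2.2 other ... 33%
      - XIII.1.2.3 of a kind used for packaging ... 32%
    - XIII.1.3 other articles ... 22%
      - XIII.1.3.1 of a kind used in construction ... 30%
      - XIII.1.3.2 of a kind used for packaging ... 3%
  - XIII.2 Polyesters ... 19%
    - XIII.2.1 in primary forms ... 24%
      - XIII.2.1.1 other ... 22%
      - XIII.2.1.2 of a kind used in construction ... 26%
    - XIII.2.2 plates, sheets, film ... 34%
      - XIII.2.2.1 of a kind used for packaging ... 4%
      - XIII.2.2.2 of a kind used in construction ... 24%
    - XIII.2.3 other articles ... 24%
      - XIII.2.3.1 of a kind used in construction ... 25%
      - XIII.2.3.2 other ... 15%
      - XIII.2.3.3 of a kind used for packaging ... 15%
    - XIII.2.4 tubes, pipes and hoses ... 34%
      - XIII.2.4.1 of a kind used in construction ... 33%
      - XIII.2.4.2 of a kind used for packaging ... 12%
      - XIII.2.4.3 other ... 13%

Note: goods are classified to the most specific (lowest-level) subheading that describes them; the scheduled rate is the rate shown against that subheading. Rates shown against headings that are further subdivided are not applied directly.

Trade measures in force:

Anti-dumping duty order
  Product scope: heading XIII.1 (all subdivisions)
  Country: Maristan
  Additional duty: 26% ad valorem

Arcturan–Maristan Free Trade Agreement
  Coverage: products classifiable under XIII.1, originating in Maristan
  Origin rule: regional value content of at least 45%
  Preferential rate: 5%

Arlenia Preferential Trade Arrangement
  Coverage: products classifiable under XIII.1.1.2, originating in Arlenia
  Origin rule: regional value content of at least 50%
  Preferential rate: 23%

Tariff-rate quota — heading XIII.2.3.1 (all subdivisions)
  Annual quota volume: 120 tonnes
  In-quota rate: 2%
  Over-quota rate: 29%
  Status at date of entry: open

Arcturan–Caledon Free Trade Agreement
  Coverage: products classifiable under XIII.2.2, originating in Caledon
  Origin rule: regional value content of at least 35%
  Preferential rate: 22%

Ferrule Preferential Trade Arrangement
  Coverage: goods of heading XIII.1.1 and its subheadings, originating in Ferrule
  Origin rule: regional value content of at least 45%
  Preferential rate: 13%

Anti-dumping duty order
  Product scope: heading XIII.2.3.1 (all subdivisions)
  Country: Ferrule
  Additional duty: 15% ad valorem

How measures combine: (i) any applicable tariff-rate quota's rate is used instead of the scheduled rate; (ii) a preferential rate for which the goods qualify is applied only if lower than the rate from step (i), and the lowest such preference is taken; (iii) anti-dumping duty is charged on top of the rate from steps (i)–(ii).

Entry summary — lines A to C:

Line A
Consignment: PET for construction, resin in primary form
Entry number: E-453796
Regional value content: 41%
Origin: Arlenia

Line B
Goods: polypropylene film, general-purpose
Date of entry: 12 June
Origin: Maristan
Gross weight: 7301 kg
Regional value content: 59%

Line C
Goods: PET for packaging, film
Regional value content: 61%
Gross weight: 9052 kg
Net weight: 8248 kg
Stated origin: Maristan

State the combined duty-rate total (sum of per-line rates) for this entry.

Line A: PET → XIII.2; resin in primary form → XIII.2.1; for construction → XIII.2.1.2. Scheduled 26%. Arlenia agreement on XIII.1.1.2: XIII.2.1.2 not covered. → 26%.
Line B: polypropylene → XIII.1; film → XIII.1.1; general-purpose → XIII.1.1.2. Scheduled 28%. Maristan agreement on XIII.1: RVC ≥ 45% → 5% available; preferential 5%; anti-dumping (Maristan, XIII.1): +26%; total 5% + 26% = 31%. → 31%.
Line C: PET → XIII.2; film → XIII.2.2; for packaging → XIII.2.2.1. Scheduled 4%. Maristan agreement on XIII.1: XIII.2.2.1 not covered. → 4%.
Sum: 26% + 31% + 4% = 61%.

61%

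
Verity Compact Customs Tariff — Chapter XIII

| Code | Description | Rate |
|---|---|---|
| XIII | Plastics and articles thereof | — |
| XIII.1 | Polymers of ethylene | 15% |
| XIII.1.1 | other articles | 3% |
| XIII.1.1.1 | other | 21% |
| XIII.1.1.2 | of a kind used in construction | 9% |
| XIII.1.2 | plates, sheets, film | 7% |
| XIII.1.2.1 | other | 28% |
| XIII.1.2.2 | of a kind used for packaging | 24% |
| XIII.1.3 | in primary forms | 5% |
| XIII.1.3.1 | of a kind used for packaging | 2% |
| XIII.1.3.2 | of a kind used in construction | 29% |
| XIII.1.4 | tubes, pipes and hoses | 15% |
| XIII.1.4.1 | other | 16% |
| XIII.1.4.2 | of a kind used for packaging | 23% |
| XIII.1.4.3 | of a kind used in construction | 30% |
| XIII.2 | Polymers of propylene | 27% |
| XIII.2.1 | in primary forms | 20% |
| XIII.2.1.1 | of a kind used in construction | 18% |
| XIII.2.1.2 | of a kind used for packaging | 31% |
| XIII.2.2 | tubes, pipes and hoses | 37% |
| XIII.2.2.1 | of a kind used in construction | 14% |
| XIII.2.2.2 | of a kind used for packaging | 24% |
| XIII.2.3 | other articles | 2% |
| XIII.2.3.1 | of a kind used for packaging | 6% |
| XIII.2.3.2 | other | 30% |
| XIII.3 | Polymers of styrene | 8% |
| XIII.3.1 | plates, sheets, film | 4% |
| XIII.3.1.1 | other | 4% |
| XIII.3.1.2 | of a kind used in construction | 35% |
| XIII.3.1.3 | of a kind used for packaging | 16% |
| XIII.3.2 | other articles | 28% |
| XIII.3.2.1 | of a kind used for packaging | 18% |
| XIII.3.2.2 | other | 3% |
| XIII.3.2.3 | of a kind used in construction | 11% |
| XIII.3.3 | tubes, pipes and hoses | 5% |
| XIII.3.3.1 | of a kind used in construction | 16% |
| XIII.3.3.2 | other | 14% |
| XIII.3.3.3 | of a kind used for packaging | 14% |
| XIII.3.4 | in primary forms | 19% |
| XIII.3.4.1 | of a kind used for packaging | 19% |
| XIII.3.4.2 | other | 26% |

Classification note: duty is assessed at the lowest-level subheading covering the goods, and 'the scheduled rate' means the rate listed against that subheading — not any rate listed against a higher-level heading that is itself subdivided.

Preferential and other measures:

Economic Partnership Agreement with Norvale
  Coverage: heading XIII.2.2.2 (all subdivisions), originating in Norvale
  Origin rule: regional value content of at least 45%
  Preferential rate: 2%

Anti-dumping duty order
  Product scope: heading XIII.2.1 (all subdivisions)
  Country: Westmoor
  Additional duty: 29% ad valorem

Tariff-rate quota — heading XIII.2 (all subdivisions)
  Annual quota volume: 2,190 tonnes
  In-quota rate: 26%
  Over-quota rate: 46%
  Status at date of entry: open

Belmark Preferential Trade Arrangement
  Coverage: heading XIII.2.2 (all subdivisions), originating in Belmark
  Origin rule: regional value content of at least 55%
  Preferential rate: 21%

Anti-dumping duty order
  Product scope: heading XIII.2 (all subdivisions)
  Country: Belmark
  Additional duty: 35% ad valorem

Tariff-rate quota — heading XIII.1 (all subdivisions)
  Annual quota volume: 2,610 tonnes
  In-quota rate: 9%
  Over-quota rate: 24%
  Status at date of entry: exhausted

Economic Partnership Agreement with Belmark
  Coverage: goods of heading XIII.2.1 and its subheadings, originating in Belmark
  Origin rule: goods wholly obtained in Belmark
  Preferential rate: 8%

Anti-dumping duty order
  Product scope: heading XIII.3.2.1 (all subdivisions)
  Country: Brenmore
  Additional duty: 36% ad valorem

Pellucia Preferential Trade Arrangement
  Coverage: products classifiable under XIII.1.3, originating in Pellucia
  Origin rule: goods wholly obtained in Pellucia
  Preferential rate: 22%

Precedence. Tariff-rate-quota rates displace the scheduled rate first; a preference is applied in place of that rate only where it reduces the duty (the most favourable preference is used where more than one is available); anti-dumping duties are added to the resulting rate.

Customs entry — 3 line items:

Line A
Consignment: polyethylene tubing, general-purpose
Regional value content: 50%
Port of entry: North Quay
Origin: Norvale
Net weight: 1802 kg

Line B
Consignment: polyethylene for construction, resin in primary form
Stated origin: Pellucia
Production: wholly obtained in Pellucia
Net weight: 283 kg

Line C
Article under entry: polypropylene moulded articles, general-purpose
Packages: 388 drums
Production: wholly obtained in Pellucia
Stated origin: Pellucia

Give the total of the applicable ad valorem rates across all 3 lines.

72%

Line A: polyethylene → XIII.1; tubing → XIII.1.4; general-purpose → XIII.1.4.1. Scheduled 16%. quota on XIII.1 exhausted → over-quota 24%; Norvale agreement on XIII.2.2.2: XIII.1.4.1 not covered. → 24%.
Line B: polyethylene → XIII.1; resin in primary form → XIII.1.3; for construction → XIII.1.3.2. Scheduled 29%. quota on XIII.1 exhausted → over-quota 24%; Pellucia agreement on XIII.1.3: wholly obtained → 22% available; preferential 22%. → 22%.
Line C: polypropylene → XIII.2; moulded articles → XIII.2.3; general-purpose → XIII.2.3.2. Scheduled 30%. quota on XIII.2 open → in-quota 26%; Pellucia agreement on XIII.1.3: XIII.2.3.2 not covered. → 26%.
Sum: 24% + 22% + 26% = 72%.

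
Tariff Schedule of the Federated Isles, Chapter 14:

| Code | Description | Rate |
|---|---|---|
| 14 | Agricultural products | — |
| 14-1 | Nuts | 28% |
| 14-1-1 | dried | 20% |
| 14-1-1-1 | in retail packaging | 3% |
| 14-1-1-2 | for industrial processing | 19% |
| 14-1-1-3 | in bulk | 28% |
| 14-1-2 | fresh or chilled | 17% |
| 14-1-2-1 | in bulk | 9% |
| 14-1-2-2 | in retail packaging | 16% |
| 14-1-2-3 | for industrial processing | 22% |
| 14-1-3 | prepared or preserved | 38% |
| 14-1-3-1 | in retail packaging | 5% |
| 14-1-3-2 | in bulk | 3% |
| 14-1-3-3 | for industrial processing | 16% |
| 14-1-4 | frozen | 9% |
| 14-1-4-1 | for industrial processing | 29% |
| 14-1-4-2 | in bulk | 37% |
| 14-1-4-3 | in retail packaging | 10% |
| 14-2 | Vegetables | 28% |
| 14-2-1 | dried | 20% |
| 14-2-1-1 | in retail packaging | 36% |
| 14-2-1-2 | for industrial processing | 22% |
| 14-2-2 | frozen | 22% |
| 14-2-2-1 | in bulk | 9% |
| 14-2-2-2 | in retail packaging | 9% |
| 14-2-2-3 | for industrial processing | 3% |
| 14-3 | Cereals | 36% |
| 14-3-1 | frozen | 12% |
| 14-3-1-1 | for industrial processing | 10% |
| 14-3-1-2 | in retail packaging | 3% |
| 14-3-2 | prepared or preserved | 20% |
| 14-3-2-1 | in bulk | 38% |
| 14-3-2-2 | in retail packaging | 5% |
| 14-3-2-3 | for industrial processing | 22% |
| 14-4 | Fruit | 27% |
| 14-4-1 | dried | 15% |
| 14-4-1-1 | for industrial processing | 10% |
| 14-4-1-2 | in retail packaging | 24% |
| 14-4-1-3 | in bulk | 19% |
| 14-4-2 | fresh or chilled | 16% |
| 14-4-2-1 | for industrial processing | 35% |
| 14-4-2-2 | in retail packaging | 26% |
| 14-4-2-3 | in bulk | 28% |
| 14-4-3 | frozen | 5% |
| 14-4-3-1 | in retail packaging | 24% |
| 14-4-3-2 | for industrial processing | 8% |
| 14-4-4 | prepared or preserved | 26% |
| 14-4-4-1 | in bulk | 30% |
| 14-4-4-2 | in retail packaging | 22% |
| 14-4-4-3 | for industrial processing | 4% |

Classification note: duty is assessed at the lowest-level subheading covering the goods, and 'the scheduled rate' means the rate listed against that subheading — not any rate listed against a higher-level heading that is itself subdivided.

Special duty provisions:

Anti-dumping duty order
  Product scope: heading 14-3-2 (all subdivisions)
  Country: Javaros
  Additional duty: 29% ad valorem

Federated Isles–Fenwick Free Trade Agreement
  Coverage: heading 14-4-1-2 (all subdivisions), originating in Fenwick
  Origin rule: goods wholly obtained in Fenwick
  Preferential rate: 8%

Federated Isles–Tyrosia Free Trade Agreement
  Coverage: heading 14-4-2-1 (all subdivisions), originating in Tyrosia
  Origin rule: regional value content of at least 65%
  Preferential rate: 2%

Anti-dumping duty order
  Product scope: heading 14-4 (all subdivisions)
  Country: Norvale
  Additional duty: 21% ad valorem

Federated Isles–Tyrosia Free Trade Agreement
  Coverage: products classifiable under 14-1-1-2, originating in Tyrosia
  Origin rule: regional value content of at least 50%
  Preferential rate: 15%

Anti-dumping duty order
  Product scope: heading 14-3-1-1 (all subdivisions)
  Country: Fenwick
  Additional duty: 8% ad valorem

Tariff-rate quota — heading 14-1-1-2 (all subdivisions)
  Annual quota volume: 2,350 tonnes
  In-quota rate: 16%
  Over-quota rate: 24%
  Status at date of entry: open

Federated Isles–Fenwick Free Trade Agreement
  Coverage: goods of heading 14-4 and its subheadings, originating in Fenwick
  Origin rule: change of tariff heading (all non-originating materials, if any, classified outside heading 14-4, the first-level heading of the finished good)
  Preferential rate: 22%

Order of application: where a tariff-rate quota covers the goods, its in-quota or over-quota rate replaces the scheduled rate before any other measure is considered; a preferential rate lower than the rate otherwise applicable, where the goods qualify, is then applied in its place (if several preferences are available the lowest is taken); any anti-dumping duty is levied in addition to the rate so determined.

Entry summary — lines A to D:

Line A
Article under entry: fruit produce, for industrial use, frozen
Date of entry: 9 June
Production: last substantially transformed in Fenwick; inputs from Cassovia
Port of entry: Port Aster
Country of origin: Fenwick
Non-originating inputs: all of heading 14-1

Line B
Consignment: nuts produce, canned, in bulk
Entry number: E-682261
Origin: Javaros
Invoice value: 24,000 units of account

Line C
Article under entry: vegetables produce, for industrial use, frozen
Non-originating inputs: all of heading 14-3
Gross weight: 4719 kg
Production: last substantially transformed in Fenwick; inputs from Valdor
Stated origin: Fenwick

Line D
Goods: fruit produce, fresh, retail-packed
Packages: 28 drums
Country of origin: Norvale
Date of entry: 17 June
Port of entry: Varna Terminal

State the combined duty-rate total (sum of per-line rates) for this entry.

61%

Line A: fruit → 14-4; frozen → 14-4-3; for industrial use → 14-4-3-2. Scheduled 8%. Fenwick agreement on 14-4-1-2: 14-4-3-2 not covered; Fenwick agreement on 14-4: CTH met → 22% available; preference 22% not lower than 8% → no reduction. → 8%.
Line B: nuts → 14-1; canned → 14-1-3; in bulk → 14-1-3-2. Scheduled 3%. No special measure applies. → 3%.
Line C: vegetables → 14-2; frozen → 14-2-2; for industrial use → 14-2-2-3. Scheduled 3%. Fenwick agreement on 14-4-1-2: 14-2-2-3 not covered; Fenwick agreement on 14-4: 14-2-2-3 not covered. → 3%.
Line D: fruit → 14-4; fresh → 14-4-2; retail-packed → 14-4-2-2. Scheduled 26%. anti-dumping (Norvale, 14-4): +21%; total 26% + 21% = 47%. → 47%.
Sum: 8% + 3% + 3% + 47% = 61%.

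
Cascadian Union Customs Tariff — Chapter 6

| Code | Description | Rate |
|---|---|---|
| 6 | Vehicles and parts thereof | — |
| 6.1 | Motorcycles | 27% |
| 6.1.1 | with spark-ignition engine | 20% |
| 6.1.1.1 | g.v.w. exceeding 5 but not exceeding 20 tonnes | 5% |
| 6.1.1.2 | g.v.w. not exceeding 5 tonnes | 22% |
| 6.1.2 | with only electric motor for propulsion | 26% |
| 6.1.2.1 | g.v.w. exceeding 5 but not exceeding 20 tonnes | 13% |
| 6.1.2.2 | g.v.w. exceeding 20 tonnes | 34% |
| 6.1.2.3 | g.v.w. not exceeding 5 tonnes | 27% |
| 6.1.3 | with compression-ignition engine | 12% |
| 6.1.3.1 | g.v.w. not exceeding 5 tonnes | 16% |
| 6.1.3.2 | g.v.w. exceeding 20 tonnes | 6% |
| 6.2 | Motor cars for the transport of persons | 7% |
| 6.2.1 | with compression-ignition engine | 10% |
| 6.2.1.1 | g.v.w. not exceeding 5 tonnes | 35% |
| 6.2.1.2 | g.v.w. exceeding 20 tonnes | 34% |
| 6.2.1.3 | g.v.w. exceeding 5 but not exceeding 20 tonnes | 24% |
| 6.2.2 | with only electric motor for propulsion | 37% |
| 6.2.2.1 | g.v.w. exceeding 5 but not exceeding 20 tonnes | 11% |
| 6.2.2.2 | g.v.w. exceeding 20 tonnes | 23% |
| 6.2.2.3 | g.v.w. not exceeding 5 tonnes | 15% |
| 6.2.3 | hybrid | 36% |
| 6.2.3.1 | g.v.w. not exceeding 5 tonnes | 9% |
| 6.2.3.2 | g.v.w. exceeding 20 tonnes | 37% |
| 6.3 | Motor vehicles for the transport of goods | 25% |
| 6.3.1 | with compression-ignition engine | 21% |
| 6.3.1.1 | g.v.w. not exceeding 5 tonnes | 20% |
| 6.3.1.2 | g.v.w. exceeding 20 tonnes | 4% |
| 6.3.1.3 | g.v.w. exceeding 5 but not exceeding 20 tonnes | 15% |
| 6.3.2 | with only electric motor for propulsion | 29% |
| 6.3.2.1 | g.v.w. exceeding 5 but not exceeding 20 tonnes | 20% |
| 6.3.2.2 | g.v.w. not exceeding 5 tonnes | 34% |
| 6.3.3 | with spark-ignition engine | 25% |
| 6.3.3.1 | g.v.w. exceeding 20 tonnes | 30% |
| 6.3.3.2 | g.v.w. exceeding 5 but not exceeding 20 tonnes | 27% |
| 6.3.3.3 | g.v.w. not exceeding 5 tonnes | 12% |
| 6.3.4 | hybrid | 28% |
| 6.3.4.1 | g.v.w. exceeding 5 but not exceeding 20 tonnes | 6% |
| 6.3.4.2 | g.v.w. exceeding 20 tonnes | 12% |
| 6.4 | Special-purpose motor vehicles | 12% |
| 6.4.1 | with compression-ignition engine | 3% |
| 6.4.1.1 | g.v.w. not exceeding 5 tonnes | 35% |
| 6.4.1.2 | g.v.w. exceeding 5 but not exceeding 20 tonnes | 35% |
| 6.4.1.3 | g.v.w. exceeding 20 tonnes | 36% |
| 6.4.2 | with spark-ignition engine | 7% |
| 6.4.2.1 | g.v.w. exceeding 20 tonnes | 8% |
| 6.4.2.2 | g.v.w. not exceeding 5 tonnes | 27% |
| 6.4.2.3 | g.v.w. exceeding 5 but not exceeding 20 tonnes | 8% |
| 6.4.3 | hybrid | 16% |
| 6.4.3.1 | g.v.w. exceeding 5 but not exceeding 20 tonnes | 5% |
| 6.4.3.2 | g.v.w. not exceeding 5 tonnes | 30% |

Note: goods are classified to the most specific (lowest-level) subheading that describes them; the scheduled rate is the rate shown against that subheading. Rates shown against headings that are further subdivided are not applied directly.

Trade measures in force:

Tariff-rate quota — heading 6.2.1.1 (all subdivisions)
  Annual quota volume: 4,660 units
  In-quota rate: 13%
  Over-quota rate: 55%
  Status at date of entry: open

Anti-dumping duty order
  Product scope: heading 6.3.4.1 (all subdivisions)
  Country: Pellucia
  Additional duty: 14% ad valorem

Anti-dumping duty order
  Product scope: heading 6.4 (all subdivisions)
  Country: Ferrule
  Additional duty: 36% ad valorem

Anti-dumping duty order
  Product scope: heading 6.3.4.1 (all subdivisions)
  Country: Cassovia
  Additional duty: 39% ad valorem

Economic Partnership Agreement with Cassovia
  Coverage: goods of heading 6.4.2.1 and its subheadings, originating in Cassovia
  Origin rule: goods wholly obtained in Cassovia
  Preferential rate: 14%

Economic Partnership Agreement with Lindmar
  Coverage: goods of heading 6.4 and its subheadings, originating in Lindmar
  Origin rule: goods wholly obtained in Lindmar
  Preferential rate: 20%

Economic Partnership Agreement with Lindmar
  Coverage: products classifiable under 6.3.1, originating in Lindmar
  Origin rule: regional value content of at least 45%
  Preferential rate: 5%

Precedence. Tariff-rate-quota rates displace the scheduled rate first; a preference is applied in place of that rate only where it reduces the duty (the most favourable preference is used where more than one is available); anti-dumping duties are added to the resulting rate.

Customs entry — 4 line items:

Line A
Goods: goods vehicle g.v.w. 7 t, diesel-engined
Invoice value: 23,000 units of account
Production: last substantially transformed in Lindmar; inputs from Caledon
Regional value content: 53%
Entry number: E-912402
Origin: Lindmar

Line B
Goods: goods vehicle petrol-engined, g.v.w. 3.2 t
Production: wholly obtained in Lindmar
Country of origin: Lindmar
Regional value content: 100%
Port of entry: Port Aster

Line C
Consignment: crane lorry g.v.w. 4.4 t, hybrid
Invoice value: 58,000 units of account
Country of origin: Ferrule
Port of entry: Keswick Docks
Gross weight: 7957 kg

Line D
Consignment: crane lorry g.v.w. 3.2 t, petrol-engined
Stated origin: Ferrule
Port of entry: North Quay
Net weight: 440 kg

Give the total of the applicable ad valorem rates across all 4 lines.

Line A: goods vehicle → 6.3; diesel-engined → 6.3.1; g.v.w. 7 t → 6.3.1.3. Scheduled 15%. Lindmar agreement on 6.4: 6.3.1.3 not covered; Lindmar agreement on 6.3.1: RVC ≥ 45% → 5% available; preferential 5%. → 5%.
Line B: goods vehicle → 6.3; petrol-engined → 6.3.3; g.v.w. 3.2 t → 6.3.3.3. Scheduled 12%. Lindmar agreement on 6.4: 6.3.3.3 not covered; Lindmar agreement on 6.3.1: 6.3.3.3 not covered. → 12%.
Line C: crane lorry → 6.4; hybrid → 6.4.3; g.v.w. 4.4 t → 6.4.3.2. Scheduled 30%. anti-dumping (Ferrule, 6.4): +36%; total 30% + 36% = 66%. → 66%.
Line D: crane lorry → 6.4; petrol-engined → 6.4.2; g.v.w. 3.2 t → 6.4.2.2. Scheduled 27%. anti-dumping (Ferrule, 6.4): +36%; total 27% + 36% = 63%. → 63%.
Sum: 5% + 12% + 66% + 63% = 146%.

146%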